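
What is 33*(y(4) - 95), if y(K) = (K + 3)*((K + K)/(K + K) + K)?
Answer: -1980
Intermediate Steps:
y(K) = (1 + K)*(3 + K) (y(K) = (3 + K)*((2*K)/((2*K)) + K) = (3 + K)*((2*K)*(1/(2*K)) + K) = (3 + K)*(1 + K) = (1 + K)*(3 + K))
33*(y(4) - 95) = 33*((3 + 4² + 4*4) - 95) = 33*((3 + 16 + 16) - 95) = 33*(35 - 95) = 33*(-60) = -1980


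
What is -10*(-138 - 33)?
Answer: 1710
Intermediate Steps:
-10*(-138 - 33) = -10*(-171) = 1710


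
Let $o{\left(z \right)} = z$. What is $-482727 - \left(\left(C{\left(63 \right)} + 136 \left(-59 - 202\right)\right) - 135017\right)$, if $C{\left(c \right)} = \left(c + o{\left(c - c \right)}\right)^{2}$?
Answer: $-316183$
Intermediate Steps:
$C{\left(c \right)} = c^{2}$ ($C{\left(c \right)} = \left(c + \left(c - c\right)\right)^{2} = \left(c + 0\right)^{2} = c^{2}$)
$-482727 - \left(\left(C{\left(63 \right)} + 136 \left(-59 - 202\right)\right) - 135017\right) = -482727 - \left(\left(63^{2} + 136 \left(-59 - 202\right)\right) - 135017\right) = -482727 - \left(\left(3969 + 136 \left(-261\right)\right) - 135017\right) = -482727 - \left(\left(3969 - 35496\right) - 135017\right) = -482727 - \left(-31527 - 135017\right) = -482727 - -166544 = -482727 + 166544 = -316183$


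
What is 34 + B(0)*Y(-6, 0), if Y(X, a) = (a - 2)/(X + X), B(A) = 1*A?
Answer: 34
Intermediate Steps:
B(A) = A
Y(X, a) = (-2 + a)/(2*X) (Y(X, a) = (-2 + a)/((2*X)) = (-2 + a)*(1/(2*X)) = (-2 + a)/(2*X))
34 + B(0)*Y(-6, 0) = 34 + 0*((1/2)*(-2 + 0)/(-6)) = 34 + 0*((1/2)*(-1/6)*(-2)) = 34 + 0*(1/6) = 34 + 0 = 34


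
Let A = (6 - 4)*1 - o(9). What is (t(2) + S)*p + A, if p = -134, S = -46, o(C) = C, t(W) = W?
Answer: 5889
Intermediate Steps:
A = -7 (A = (6 - 4)*1 - 1*9 = 2*1 - 9 = 2 - 9 = -7)
(t(2) + S)*p + A = (2 - 46)*(-134) - 7 = -44*(-134) - 7 = 5896 - 7 = 5889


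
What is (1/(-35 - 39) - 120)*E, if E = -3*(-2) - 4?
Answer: -8881/37 ≈ -240.03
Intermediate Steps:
E = 2 (E = 6 - 4 = 2)
(1/(-35 - 39) - 120)*E = (1/(-35 - 39) - 120)*2 = (1/(-74) - 120)*2 = (-1/74 - 120)*2 = -8881/74*2 = -8881/37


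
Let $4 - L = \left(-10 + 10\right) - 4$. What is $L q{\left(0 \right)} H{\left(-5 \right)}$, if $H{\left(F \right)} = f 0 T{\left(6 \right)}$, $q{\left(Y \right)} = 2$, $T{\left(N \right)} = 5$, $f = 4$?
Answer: $0$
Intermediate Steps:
$H{\left(F \right)} = 0$ ($H{\left(F \right)} = 4 \cdot 0 \cdot 5 = 0 \cdot 5 = 0$)
$L = 8$ ($L = 4 - \left(\left(-10 + 10\right) - 4\right) = 4 - \left(0 - 4\right) = 4 - -4 = 4 + 4 = 8$)
$L q{\left(0 \right)} H{\left(-5 \right)} = 8 \cdot 2 \cdot 0 = 16 \cdot 0 = 0$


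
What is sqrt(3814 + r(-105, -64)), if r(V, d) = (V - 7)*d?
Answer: 17*sqrt(38) ≈ 104.80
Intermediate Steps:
r(V, d) = d*(-7 + V) (r(V, d) = (-7 + V)*d = d*(-7 + V))
sqrt(3814 + r(-105, -64)) = sqrt(3814 - 64*(-7 - 105)) = sqrt(3814 - 64*(-112)) = sqrt(3814 + 7168) = sqrt(10982) = 17*sqrt(38)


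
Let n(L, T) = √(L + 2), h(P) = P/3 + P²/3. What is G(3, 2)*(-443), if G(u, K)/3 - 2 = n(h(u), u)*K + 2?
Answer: -5316 - 2658*√6 ≈ -11827.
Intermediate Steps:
h(P) = P/3 + P²/3 (h(P) = P*(⅓) + P²*(⅓) = P/3 + P²/3)
n(L, T) = √(2 + L)
G(u, K) = 12 + 3*K*√(2 + u*(1 + u)/3) (G(u, K) = 6 + 3*(√(2 + u*(1 + u)/3)*K + 2) = 6 + 3*(K*√(2 + u*(1 + u)/3) + 2) = 6 + 3*(2 + K*√(2 + u*(1 + u)/3)) = 6 + (6 + 3*K*√(2 + u*(1 + u)/3)) = 12 + 3*K*√(2 + u*(1 + u)/3))
G(3, 2)*(-443) = (12 + 2*√3*√(6 + 3*(1 + 3)))*(-443) = (12 + 2*√3*√(6 + 3*4))*(-443) = (12 + 2*√3*√(6 + 12))*(-443) = (12 + 2*√3*√18)*(-443) = (12 + 2*√3*(3*√2))*(-443) = (12 + 6*√6)*(-443) = -5316 - 2658*√6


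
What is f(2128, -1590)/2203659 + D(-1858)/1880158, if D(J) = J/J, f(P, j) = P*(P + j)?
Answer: 2152527412171/4143227098122 ≈ 0.51953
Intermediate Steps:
D(J) = 1
f(2128, -1590)/2203659 + D(-1858)/1880158 = (2128*(2128 - 1590))/2203659 + 1/1880158 = (2128*538)*(1/2203659) + 1*(1/1880158) = 1144864*(1/2203659) + 1/1880158 = 1144864/2203659 + 1/1880158 = 2152527412171/4143227098122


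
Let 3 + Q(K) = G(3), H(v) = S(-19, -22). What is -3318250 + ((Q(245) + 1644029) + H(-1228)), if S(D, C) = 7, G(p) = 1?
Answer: -1674216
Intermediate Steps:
H(v) = 7
Q(K) = -2 (Q(K) = -3 + 1 = -2)
-3318250 + ((Q(245) + 1644029) + H(-1228)) = -3318250 + ((-2 + 1644029) + 7) = -3318250 + (1644027 + 7) = -3318250 + 1644034 = -1674216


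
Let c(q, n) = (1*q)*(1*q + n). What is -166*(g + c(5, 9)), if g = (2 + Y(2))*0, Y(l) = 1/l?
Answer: -11620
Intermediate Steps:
c(q, n) = q*(n + q) (c(q, n) = q*(q + n) = q*(n + q))
g = 0 (g = (2 + 1/2)*0 = (5/2)*0 = 0)
-166*(g + c(5, 9)) = -166*(0 + 5*(9 + 5)) = -166*(0 + 5*14) = -166*(0 + 70) = -166*70 = -11620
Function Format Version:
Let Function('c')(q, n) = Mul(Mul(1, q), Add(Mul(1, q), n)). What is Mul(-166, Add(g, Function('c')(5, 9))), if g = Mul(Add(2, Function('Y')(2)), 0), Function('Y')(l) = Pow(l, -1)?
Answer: -11620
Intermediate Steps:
Function('c')(q, n) = Mul(q, Add(n, q)) (Function('c')(q, n) = Mul(q, Add(q, n)) = Mul(q, Add(n, q)))
g = 0 (g = Mul(Add(2, Pow(2, -1)), 0) = Mul(Add(2, Rational(1, 2)), 0) = Mul(Rational(5, 2), 0) = 0)
Mul(-166, Add(g, Function('c')(5, 9))) = Mul(-166, Add(0, Mul(5, Add(9, 5)))) = Mul(-166, Add(0, Mul(5, 14))) = Mul(-166, Add(0, 70)) = Mul(-166, 70) = -11620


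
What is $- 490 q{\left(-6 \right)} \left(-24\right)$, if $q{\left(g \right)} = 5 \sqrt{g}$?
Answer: $58800 i \sqrt{6} \approx 1.4403 \cdot 10^{5} i$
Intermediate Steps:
$- 490 q{\left(-6 \right)} \left(-24\right) = - 490 \cdot 5 \sqrt{-6} \left(-24\right) = - 490 \cdot 5 i \sqrt{6} \left(-24\right) = - 490 \left(- 120 i \sqrt{6}\right) = 58800 i \sqrt{6}$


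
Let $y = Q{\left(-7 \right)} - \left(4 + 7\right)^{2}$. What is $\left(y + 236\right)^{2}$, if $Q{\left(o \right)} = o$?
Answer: $11664$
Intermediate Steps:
$y = -128$ ($y = -7 - \left(4 + 7\right)^{2} = -7 - 11^{2} = -7 - 121 = -128$)
$\left(y + 236\right)^{2} = \left(-128 + 236\right)^{2} = 108^{2} = 11664$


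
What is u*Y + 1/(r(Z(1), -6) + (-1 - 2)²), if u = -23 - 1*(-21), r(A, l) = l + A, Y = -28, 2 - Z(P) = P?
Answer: 225/4 ≈ 56.250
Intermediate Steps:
Z(P) = 2 - P
r(A, l) = A + l
u = -2 (u = -23 + 21 = -2)
u*Y + 1/(r(Z(1), -6) + (-1 - 2)²) = -2*(-28) + 1/(((2 - 1*1) - 6) + (-1 - 2)²) = 56 + 1/(((2 - 1) - 6) + (-3)²) = 56 + 1/((1 - 6) + 9) = 56 + 1/(-5 + 9) = 56 + 1/4 = 56 + ¼ = 225/4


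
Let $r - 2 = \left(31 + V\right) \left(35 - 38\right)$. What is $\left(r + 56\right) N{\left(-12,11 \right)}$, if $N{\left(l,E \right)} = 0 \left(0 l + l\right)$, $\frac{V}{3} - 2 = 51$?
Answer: $0$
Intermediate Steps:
$V = 159$ ($V = 6 + 3 \cdot 51 = 6 + 153 = 159$)
$N{\left(l,E \right)} = 0$ ($N{\left(l,E \right)} = 0 \left(0 + l\right) = 0 l = 0$)
$r = -568$ ($r = 2 + \left(31 + 159\right) \left(35 - 38\right) = 2 + 190 \left(35 - 38\right) = 2 + 190 \left(-3\right) = 2 - 570 = -568$)
$\left(r + 56\right) N{\left(-12,11 \right)} = \left(-568 + 56\right) 0 = \left(-512\right) 0 = 0$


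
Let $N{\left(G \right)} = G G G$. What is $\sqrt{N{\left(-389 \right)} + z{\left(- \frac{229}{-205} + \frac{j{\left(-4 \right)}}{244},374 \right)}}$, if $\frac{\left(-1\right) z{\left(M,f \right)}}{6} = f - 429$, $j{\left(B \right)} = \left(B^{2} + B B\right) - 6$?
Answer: $i \sqrt{58863539} \approx 7672.3 i$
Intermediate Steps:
$N{\left(G \right)} = G^{3}$ ($N{\left(G \right)} = G^{2} G = G^{3}$)
$j{\left(B \right)} = -6 + 2 B^{2}$ ($j{\left(B \right)} = \left(B^{2} + B^{2}\right) - 6 = 2 B^{2} - 6 = -6 + 2 B^{2}$)
$z{\left(M,f \right)} = 2574 - 6 f$ ($z{\left(M,f \right)} = - 6 \left(f - 429\right) = - 6 \left(-429 + f\right) = 2574 - 6 f$)
$\sqrt{N{\left(-389 \right)} + z{\left(- \frac{229}{-205} + \frac{j{\left(-4 \right)}}{244},374 \right)}} = \sqrt{\left(-389\right)^{3} + \left(2574 - 2244\right)} = \sqrt{-58863869 + \left(2574 - 2244\right)} = \sqrt{-58863869 + 330} = \sqrt{-58863539} = i \sqrt{58863539}$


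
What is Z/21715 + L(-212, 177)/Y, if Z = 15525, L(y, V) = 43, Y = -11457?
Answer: 35387236/49757751 ≈ 0.71119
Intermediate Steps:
Z/21715 + L(-212, 177)/Y = 15525/21715 + 43/(-11457) = 15525*(1/21715) + 43*(-1/11457) = 3105/4343 - 43/11457 = 35387236/49757751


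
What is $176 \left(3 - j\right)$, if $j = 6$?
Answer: $-528$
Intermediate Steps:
$176 \left(3 - j\right) = 176 \left(3 - 6\right) = 176 \left(-3\right) = -528$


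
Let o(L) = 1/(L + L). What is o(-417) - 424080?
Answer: -353682721/834 ≈ -4.2408e+5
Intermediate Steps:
o(L) = 1/(2*L)
o(-417) - 424080 = (½)/(-417) - 424080 = (½)*(-1/417) - 424080 = -1/834 - 424080 = -353682721/834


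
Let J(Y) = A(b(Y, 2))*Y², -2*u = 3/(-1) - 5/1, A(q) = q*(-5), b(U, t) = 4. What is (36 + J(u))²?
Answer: 80656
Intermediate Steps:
A(q) = -5*q
u = 4 (u = -(3/(-1) - 5/1)/2 = -(3*(-1) - 5*1)/2 = -(-3 - 5)/2 = -½*(-8) = 4)
J(Y) = -20*Y² (J(Y) = (-5*4)*Y² = -20*Y²)
(36 + J(u))² = (36 - 20*4²)² = (36 - 20*16)² = (36 - 320)² = (-284)² = 80656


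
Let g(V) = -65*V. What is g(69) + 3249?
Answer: -1236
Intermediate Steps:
g(69) + 3249 = -65*69 + 3249 = -4485 + 3249 = -1236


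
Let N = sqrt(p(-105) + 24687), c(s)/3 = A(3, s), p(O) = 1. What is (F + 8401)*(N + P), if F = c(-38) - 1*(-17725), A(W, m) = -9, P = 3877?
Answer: 101185823 + 104396*sqrt(1543) ≈ 1.0529e+8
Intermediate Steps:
c(s) = -27 (c(s) = 3*(-9) = -27)
N = 4*sqrt(1543) (N = sqrt(1 + 24687) = sqrt(24688) = 4*sqrt(1543) ≈ 157.12)
F = 17698 (F = -27 - 1*(-17725) = -27 + 17725 = 17698)
(F + 8401)*(N + P) = (17698 + 8401)*(4*sqrt(1543) + 3877) = 26099*(3877 + 4*sqrt(1543)) = 101185823 + 104396*sqrt(1543)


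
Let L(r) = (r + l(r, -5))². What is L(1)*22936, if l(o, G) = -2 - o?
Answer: 91744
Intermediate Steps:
L(r) = 4 (L(r) = (r + (-2 - r))² = (-2)² = 4)
L(1)*22936 = 4*22936 = 91744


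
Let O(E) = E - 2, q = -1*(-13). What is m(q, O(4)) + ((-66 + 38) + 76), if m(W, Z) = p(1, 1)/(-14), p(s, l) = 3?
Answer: 669/14 ≈ 47.786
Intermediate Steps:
q = 13
O(E) = -2 + E
m(W, Z) = -3/14 (m(W, Z) = 3/(-14) = 3*(-1/14) = -3/14)
m(q, O(4)) + ((-66 + 38) + 76) = -3/14 + ((-66 + 38) + 76) = -3/14 + (-28 + 76) = -3/14 + 48 = 669/14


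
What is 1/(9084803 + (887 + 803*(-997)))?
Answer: 1/8285099 ≈ 1.2070e-7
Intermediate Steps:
1/(9084803 + (887 + 803*(-997))) = 1/(9084803 + (887 - 800591)) = 1/(9084803 - 799704) = 1/8285099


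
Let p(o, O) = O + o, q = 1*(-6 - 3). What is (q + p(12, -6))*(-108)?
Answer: 324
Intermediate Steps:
q = -9 (q = 1*(-9) = -9)
(q + p(12, -6))*(-108) = (-9 + (-6 + 12))*(-108) = (-9 + 6)*(-108) = -3*(-108) = 324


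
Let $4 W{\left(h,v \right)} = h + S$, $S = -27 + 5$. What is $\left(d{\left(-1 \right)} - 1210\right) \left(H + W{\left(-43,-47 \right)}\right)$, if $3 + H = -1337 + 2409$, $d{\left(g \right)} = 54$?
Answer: $-1216979$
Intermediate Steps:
$H = 1069$ ($H = -3 + \left(-1337 + 2409\right) = -3 + 1072 = 1069$)
$S = -22$
$W{\left(h,v \right)} = - \frac{11}{2} + \frac{h}{4}$ ($W{\left(h,v \right)} = \frac{h - 22}{4} = \frac{-22 + h}{4} = - \frac{11}{2} + \frac{h}{4}$)
$\left(d{\left(-1 \right)} - 1210\right) \left(H + W{\left(-43,-47 \right)}\right) = \left(54 - 1210\right) \left(1069 + \left(- \frac{11}{2} + \frac{1}{4} \left(-43\right)\right)\right) = - 1156 \left(1069 - \frac{65}{4}\right) = \left(-1156\right) \frac{4211}{4} = -1216979$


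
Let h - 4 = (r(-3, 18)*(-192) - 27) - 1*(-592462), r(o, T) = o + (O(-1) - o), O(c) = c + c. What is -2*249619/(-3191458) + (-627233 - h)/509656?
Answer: -227457364970/101659107403 ≈ -2.2375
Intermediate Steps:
O(c) = 2*c
r(o, T) = -2 (r(o, T) = o + (2*(-1) - o) = o + (-2 - o) = -2)
h = 592823 (h = 4 + ((-2*(-192) - 27) - 1*(-592462)) = 4 + ((384 - 27) + 592462) = 4 + (357 + 592462) = 4 + 592819 = 592823)
-2*249619/(-3191458) + (-627233 - h)/509656 = -2*249619/(-3191458) + (-627233 - 1*592823)/509656 = -499238*(-1/3191458) + (-627233 - 592823)*(1/509656) = 249619/1595729 - 1220056*1/509656 = 249619/1595729 - 152507/63707 = -227457364970/101659107403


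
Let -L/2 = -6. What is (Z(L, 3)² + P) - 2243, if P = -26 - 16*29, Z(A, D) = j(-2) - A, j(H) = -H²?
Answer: -2477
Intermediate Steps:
L = 12 (L = -2*(-6) = 12)
Z(A, D) = -4 - A (Z(A, D) = -1*(-2)² - A = -1*4 - A = -4 - A)
P = -490 (P = -26 - 464 = -490)
(Z(L, 3)² + P) - 2243 = ((-4 - 1*12)² - 490) - 2243 = ((-4 - 12)² - 490) - 2243 = ((-16)² - 490) - 2243 = (256 - 490) - 2243 = -234 - 2243 = -2477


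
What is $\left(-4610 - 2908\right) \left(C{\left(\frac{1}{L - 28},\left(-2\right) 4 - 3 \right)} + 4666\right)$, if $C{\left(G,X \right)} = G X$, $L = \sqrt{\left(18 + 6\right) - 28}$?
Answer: $- \frac{6911139522}{197} - \frac{41349 i}{197} \approx -3.5082 \cdot 10^{7} - 209.89 i$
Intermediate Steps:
$L = 2 i$ ($L = \sqrt{24 - 28} = \sqrt{-4} = 2 i \approx 2.0 i$)
$\left(-4610 - 2908\right) \left(C{\left(\frac{1}{L - 28},\left(-2\right) 4 - 3 \right)} + 4666\right) = \left(-4610 - 2908\right) \left(\frac{\left(-2\right) 4 - 3}{2 i - 28} + 4666\right) = - 7518 \left(\frac{-8 - 3}{-28 + 2 i} + 4666\right) = - 7518 \left(\frac{-28 - 2 i}{788} \left(-11\right) + 4666\right) = - 7518 \left(- \frac{11 \left(-28 - 2 i\right)}{788} + 4666\right) = - 7518 \left(4666 - \frac{11 \left(-28 - 2 i\right)}{788}\right) = -35078988 + \frac{41349 \left(-28 - 2 i\right)}{394}$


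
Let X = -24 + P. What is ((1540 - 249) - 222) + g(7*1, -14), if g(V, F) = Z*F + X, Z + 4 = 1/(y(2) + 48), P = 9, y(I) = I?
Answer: 27743/25 ≈ 1109.7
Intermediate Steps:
Z = -199/50 (Z = -4 + 1/(2 + 48) = -4 + 1/50 = -199/50 ≈ -3.9800)
X = -15 (X = -24 + 9 = -15)
g(V, F) = -15 - 199*F/50 (g(V, F) = -199*F/50 - 15 = -15 - 199*F/50)
((1540 - 249) - 222) + g(7*1, -14) = ((1540 - 249) - 222) + (-15 - 199/50*(-14)) = (1291 - 222) + (-15 + 1393/25) = 1069 + 1018/25 = 27743/25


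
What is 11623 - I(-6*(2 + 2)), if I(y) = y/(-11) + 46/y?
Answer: 1534201/132 ≈ 11623.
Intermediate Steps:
I(y) = 46/y - y/11 (I(y) = y*(-1/11) + 46/y = -y/11 + 46/y = 46/y - y/11)
11623 - I(-6*(2 + 2)) = 11623 - (46/((-6*(2 + 2))) - (-6)*(2 + 2)/11) = 11623 - (46/((-6*4)) - (-6)*4/11) = 11623 - (46/(-24) - 1/11*(-24)) = 11623 - (46*(-1/24) + 24/11) = 11623 - (-23/12 + 24/11) = 11623 - 1*35/132 = 11623 - 35/132 = 1534201/132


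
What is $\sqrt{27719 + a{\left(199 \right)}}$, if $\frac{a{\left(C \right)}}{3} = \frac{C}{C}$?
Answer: $\sqrt{27722} \approx 166.5$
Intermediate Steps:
$a{\left(C \right)} = 3$ ($a{\left(C \right)} = 3 \frac{C}{C} = 3 \cdot 1 = 3$)
$\sqrt{27719 + a{\left(199 \right)}} = \sqrt{27719 + 3} = \sqrt{27722}$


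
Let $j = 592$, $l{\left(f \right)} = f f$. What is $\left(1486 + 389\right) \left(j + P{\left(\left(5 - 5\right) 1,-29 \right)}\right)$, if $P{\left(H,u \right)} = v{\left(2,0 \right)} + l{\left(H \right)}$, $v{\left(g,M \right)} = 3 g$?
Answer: $1121250$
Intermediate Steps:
$l{\left(f \right)} = f^{2}$
$P{\left(H,u \right)} = 6 + H^{2}$ ($P{\left(H,u \right)} = 3 \cdot 2 + H^{2} = 6 + H^{2}$)
$\left(1486 + 389\right) \left(j + P{\left(\left(5 - 5\right) 1,-29 \right)}\right) = \left(1486 + 389\right) \left(592 + \left(6 + \left(\left(5 - 5\right) 1\right)^{2}\right)\right) = 1875 \left(592 + \left(6 + \left(0 \cdot 1\right)^{2}\right)\right) = 1875 \left(592 + \left(6 + 0^{2}\right)\right) = 1875 \left(592 + \left(6 + 0\right)\right) = 1875 \left(592 + 6\right) = 1875 \cdot 598 = 1121250$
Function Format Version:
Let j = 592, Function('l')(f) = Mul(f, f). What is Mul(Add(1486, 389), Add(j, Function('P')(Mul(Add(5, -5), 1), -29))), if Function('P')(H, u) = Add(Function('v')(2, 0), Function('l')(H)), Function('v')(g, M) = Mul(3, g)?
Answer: 1121250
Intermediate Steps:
Function('l')(f) = Pow(f, 2)
Function('P')(H, u) = Add(6, Pow(H, 2)) (Function('P')(H, u) = Add(Mul(3, 2), Pow(H, 2)) = Add(6, Pow(H, 2)))
Mul(Add(1486, 389), Add(j, Function('P')(Mul(Add(5, -5), 1), -29))) = Mul(Add(1486, 389), Add(592, Add(6, Pow(Mul(Add(5, -5), 1), 2)))) = Mul(1875, Add(592, Add(6, Pow(Mul(0, 1), 2)))) = Mul(1875, Add(592, Add(6, Pow(0, 2)))) = Mul(1875, Add(592, Add(6, 0))) = Mul(1875, Add(592, 6)) = Mul(1875, 598) = 1121250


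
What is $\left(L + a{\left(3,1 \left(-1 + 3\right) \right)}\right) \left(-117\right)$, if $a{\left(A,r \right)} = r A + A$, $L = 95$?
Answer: $-12168$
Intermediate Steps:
$a{\left(A,r \right)} = A + A r$ ($a{\left(A,r \right)} = A r + A = A + A r$)
$\left(L + a{\left(3,1 \left(-1 + 3\right) \right)}\right) \left(-117\right) = \left(95 + 3 \left(1 + 1 \left(-1 + 3\right)\right)\right) \left(-117\right) = \left(95 + 3 \left(1 + 1 \cdot 2\right)\right) \left(-117\right) = \left(95 + 3 \left(1 + 2\right)\right) \left(-117\right) = \left(95 + 3 \cdot 3\right) \left(-117\right) = \left(95 + 9\right) \left(-117\right) = 104 \left(-117\right) = -12168$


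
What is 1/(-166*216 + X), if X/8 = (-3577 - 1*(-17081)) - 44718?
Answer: -1/285568 ≈ -3.5018e-6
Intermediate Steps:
X = -249712 (X = 8*((-3577 - 1*(-17081)) - 44718) = 8*((-3577 + 17081) - 44718) = 8*(13504 - 44718) = 8*(-31214) = -249712)
1/(-166*216 + X) = 1/(-166*216 - 249712) = 1/(-35856 - 249712) = 1/(-285568) = -1/285568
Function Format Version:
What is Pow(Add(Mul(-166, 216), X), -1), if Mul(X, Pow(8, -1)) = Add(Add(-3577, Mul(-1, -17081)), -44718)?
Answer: Rational(-1, 285568) ≈ -3.5018e-6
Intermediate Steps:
X = -249712 (X = Mul(8, Add(Add(-3577, Mul(-1, -17081)), -44718)) = Mul(8, Add(Add(-3577, 17081), -44718)) = Mul(8, Add(13504, -44718)) = Mul(8, -31214) = -249712)
Pow(Add(Mul(-166, 216), X), -1) = Pow(Add(Mul(-166, 216), -249712), -1) = Pow(Add(-35856, -249712), -1) = Pow(-285568, -1) = Rational(-1, 285568)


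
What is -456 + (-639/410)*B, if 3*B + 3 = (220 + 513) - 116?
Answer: -158871/205 ≈ -774.98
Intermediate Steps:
B = 614/3 (B = -1 + ((220 + 513) - 116)/3 = -1 + (733 - 116)/3 = -1 + (⅓)*617 = -1 + 617/3 = 614/3 ≈ 204.67)
-456 + (-639/410)*B = -456 - 639/410*(614/3) = -456 - 639*1/410*(614/3) = -456 - 639/410*614/3 = -456 - 65391/205 = -158871/205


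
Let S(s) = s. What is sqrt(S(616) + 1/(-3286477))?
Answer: sqrt(6653373536775387)/3286477 ≈ 24.819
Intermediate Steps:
sqrt(S(616) + 1/(-3286477)) = sqrt(616 + 1/(-3286477)) = sqrt(616 - 1/3286477) = sqrt(2024469831/3286477) = sqrt(6653373536775387)/3286477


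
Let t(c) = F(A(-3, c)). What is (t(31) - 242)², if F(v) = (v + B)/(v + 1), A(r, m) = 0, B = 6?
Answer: 55696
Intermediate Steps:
F(v) = (6 + v)/(1 + v) (F(v) = (v + 6)/(v + 1) = (6 + v)/(1 + v))
t(c) = 6 (t(c) = (6 + 0)/(1 + 0) = 6/1 = 1*6 = 6)
(t(31) - 242)² = (6 - 242)² = (-236)² = 55696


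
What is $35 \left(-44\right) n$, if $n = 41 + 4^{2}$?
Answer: $-87780$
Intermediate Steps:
$n = 57$ ($n = 41 + 16 = 57$)
$35 \left(-44\right) n = 35 \left(-44\right) 57 = \left(-1540\right) 57 = -87780$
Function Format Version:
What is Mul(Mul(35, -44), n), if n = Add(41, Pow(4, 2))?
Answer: -87780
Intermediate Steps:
n = 57 (n = Add(41, 16) = 57)
Mul(Mul(35, -44), n) = Mul(Mul(35, -44), 57) = Mul(-1540, 57) = -87780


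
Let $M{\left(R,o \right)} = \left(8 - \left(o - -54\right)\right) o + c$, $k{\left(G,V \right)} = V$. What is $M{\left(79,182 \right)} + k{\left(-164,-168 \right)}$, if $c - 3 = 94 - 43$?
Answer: $-41610$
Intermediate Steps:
$c = 54$ ($c = 3 + \left(94 - 43\right) = 3 + 51 = 54$)
$M{\left(R,o \right)} = 54 + o \left(-46 - o\right)$ ($M{\left(R,o \right)} = \left(8 - \left(o - -54\right)\right) o + 54 = \left(8 - \left(o + 54\right)\right) o + 54 = \left(8 - \left(54 + o\right)\right) o + 54 = \left(-46 - o\right) o + 54 = o \left(-46 - o\right) + 54 = 54 + o \left(-46 - o\right)$)
$M{\left(79,182 \right)} + k{\left(-164,-168 \right)} = \left(54 - 182^{2} - 8372\right) - 168 = \left(54 - 33124 - 8372\right) - 168 = -41442 - 168 = -41610$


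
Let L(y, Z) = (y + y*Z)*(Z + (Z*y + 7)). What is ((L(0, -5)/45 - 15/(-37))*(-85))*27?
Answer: -34425/37 ≈ -930.41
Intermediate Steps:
L(y, Z) = (y + Z*y)*(7 + Z + Z*y) (L(y, Z) = (y + Z*y)*(Z + (7 + Z*y)) = (y + Z*y)*(7 + Z + Z*y))
((L(0, -5)/45 - 15/(-37))*(-85))*27 = (((0*(7 + (-5)² + 8*(-5) - 5*0 + 0*(-5)²))/45 - 15/(-37))*(-85))*27 = (((0*(7 + 25 - 40 + 0 + 0*25))*(1/45) - 15*(-1/37))*(-85))*27 = (((0*(7 + 25 - 40 + 0 + 0))*(1/45) + 15/37)*(-85))*27 = (((0*(-8))*(1/45) + 15/37)*(-85))*27 = ((0*(1/45) + 15/37)*(-85))*27 = ((0 + 15/37)*(-85))*27 = ((15/37)*(-85))*27 = -1275/37*27 = -34425/37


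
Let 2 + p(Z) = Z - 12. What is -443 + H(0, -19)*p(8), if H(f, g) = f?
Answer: -443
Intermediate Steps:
p(Z) = -14 + Z (p(Z) = -2 + (Z - 12) = -2 + (-12 + Z) = -14 + Z)
-443 + H(0, -19)*p(8) = -443 + 0*(-14 + 8) = -443 + 0*(-6) = -443 + 0 = -443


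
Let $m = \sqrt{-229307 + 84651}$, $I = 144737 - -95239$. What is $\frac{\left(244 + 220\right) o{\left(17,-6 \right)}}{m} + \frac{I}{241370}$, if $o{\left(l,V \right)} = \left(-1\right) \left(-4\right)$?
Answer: $\frac{119988}{120685} - \frac{464 i \sqrt{9041}}{9041} \approx 0.99422 - 4.8799 i$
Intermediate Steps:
$I = 239976$ ($I = 144737 + 95239 = 239976$)
$o{\left(l,V \right)} = 4$
$m = 4 i \sqrt{9041}$ ($m = \sqrt{-144656} = 4 i \sqrt{9041} \approx 380.34 i$)
$\frac{\left(244 + 220\right) o{\left(17,-6 \right)}}{m} + \frac{I}{241370} = \frac{\left(244 + 220\right) 4}{4 i \sqrt{9041}} + \frac{239976}{241370} = 464 \cdot 4 \left(- \frac{i \sqrt{9041}}{36164}\right) + 239976 \cdot \frac{1}{241370} = 1856 \left(- \frac{i \sqrt{9041}}{36164}\right) + \frac{119988}{120685} = - \frac{464 i \sqrt{9041}}{9041} + \frac{119988}{120685} = \frac{119988}{120685} - \frac{464 i \sqrt{9041}}{9041}$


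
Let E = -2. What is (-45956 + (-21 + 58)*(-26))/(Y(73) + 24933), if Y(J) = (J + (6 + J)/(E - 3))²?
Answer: -1172950/705121 ≈ -1.6635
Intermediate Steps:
Y(J) = (-6/5 + 4*J/5)² (Y(J) = (J + (6 + J)/(-2 - 3))² = (J + (6 + J)/(-5))² = (J + (6 + J)*(-⅕))² = (J + (-6/5 - J/5))² = (-6/5 + 4*J/5)²)
(-45956 + (-21 + 58)*(-26))/(Y(73) + 24933) = (-45956 + (-21 + 58)*(-26))/(4*(-3 + 2*73)²/25 + 24933) = (-45956 + 37*(-26))/(4*(-3 + 146)²/25 + 24933) = (-45956 - 962)/((4/25)*143² + 24933) = -46918/((4/25)*20449 + 24933) = -46918/(81796/25 + 24933) = -46918/705121/25 = -46918*25/705121 = -1172950/705121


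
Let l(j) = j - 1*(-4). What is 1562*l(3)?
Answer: 10934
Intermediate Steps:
l(j) = 4 + j (l(j) = j + 4 = 4 + j)
1562*l(3) = 1562*(4 + 3) = 1562*7 = 10934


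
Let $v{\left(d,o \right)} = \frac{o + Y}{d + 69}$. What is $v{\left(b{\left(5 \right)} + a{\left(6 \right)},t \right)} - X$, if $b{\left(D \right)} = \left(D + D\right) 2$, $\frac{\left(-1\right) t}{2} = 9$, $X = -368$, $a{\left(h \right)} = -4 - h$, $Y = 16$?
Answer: $\frac{29070}{79} \approx 367.97$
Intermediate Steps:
$t = -18$ ($t = \left(-2\right) 9 = -18$)
$b{\left(D \right)} = 4 D$ ($b{\left(D \right)} = 2 D 2 = 4 D$)
$v{\left(d,o \right)} = \frac{16 + o}{69 + d}$ ($v{\left(d,o \right)} = \frac{o + 16}{d + 69} = \frac{16 + o}{69 + d}$)
$v{\left(b{\left(5 \right)} + a{\left(6 \right)},t \right)} - X = \frac{16 - 18}{69 + \left(4 \cdot 5 - 10\right)} - -368 = \frac{1}{69 + \left(20 - 10\right)} \left(-2\right) + 368 = \frac{1}{69 + 10} \left(-2\right) + 368 = \frac{1}{79} \left(-2\right) + 368 = - \frac{2}{79} + 368 = \frac{29070}{79}$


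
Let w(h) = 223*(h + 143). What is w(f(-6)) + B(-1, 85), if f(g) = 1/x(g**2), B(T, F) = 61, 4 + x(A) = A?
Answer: 1022623/32 ≈ 31957.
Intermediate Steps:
x(A) = -4 + A
f(g) = 1/(-4 + g**2)
w(h) = 31889 + 223*h (w(h) = 223*(143 + h) = 31889 + 223*h)
w(f(-6)) + B(-1, 85) = (31889 + 223/(-4 + (-6)**2)) + 61 = (31889 + 223/(-4 + 36)) + 61 = (31889 + 223/32) + 61 = 1020671/32 + 61 = 1022623/32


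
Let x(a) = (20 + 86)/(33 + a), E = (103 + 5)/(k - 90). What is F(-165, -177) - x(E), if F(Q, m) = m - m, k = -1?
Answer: -9646/2895 ≈ -3.3320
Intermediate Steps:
F(Q, m) = 0
E = -108/91 (E = (103 + 5)/(-1 - 90) = 108/(-91) = 108*(-1/91) = -108/91 ≈ -1.1868)
x(a) = 106/(33 + a)
F(-165, -177) - x(E) = 0 - 106/(33 - 108/91) = 0 - 106/2895/91 = 0 - 106*91/2895 = 0 - 1*9646/2895 = 0 - 9646/2895 = -9646/2895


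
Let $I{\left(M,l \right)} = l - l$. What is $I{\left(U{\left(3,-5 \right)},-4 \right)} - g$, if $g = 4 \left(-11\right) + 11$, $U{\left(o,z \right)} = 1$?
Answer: $33$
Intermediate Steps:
$I{\left(M,l \right)} = 0$
$g = -33$ ($g = -44 + 11 = -33$)
$I{\left(U{\left(3,-5 \right)},-4 \right)} - g = 0 - -33 = 0 + 33 = 33$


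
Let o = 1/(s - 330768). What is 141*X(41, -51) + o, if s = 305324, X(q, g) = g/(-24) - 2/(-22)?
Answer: 174895673/559768 ≈ 312.44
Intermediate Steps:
X(q, g) = 1/11 - g/24 (X(q, g) = g*(-1/24) - 2*(-1/22) = -g/24 + 1/11 = 1/11 - g/24)
o = -1/25444 (o = 1/(305324 - 330768) = 1/(-25444) = -1/25444 ≈ -3.9302e-5)
141*X(41, -51) + o = 141*(1/11 - 1/24*(-51)) - 1/25444 = 141*(1/11 + 17/8) - 1/25444 = 141*(195/88) - 1/25444 = 27495/88 - 1/25444 = 174895673/559768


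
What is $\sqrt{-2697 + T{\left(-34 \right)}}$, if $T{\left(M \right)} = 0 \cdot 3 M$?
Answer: $i \sqrt{2697} \approx 51.933 i$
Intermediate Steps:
$T{\left(M \right)} = 0$ ($T{\left(M \right)} = 0 M = 0$)
$\sqrt{-2697 + T{\left(-34 \right)}} = \sqrt{-2697 + 0} = \sqrt{-2697} = i \sqrt{2697}$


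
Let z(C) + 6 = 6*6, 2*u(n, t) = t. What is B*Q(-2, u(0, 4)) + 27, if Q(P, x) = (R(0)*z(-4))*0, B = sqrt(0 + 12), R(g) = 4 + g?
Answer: 27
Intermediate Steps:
u(n, t) = t/2
B = 2*sqrt(3) (B = sqrt(12) = 2*sqrt(3) ≈ 3.4641)
z(C) = 30 (z(C) = -6 + 6*6 = -6 + 36 = 30)
Q(P, x) = 0 (Q(P, x) = ((4 + 0)*30)*0 = (4*30)*0 = 120*0 = 0)
B*Q(-2, u(0, 4)) + 27 = (2*sqrt(3))*0 + 27 = 0 + 27 = 27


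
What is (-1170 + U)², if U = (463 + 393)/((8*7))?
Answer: 65334889/49 ≈ 1.3334e+6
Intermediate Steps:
U = 107/7 (U = 856/56 = 856*(1/56) = 107/7 ≈ 15.286)
(-1170 + U)² = (-1170 + 107/7)² = (-8083/7)² = 65334889/49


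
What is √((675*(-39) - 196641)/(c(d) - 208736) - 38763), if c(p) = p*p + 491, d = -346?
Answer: 3*I*√33753418985741/88529 ≈ 196.88*I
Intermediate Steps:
c(p) = 491 + p² (c(p) = p² + 491 = 491 + p²)
√((675*(-39) - 196641)/(c(d) - 208736) - 38763) = √((675*(-39) - 196641)/((491 + (-346)²) - 208736) - 38763) = √((-26325 - 196641)/((491 + 119716) - 208736) - 38763) = √(-222966/(120207 - 208736) - 38763) = √(-222966/(-88529) - 38763) = √(-222966*(-1/88529) - 38763) = √(222966/88529 - 38763) = √(-3431426661/88529) = 3*I*√33753418985741/88529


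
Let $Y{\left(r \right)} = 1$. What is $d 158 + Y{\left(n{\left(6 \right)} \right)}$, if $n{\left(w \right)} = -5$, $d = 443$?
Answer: $69995$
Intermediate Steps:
$d 158 + Y{\left(n{\left(6 \right)} \right)} = 443 \cdot 158 + 1 = 69994 + 1 = 69995$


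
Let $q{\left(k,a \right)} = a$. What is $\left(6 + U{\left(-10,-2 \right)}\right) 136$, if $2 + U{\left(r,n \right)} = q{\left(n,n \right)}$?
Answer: $272$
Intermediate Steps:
$U{\left(r,n \right)} = -2 + n$
$\left(6 + U{\left(-10,-2 \right)}\right) 136 = \left(6 - 4\right) 136 = 2 \cdot 136 = 272$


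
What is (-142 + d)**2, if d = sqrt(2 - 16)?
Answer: (142 - I*sqrt(14))**2 ≈ 20150.0 - 1062.6*I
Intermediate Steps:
d = I*sqrt(14) (d = sqrt(-14) = I*sqrt(14) ≈ 3.7417*I)
(-142 + d)**2 = (-142 + I*sqrt(14))**2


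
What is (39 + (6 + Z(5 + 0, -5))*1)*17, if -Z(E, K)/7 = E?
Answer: 170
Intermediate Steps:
Z(E, K) = -7*E
(39 + (6 + Z(5 + 0, -5))*1)*17 = (39 + (6 - 7*(5 + 0))*1)*17 = (39 + (6 - 7*5)*1)*17 = (39 + (6 - 35)*1)*17 = (39 - 29*1)*17 = (39 - 29)*17 = 10*17 = 170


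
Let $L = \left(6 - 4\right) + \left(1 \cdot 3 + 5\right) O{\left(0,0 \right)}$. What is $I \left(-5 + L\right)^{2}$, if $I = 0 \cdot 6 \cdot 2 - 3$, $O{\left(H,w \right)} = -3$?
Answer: $-2187$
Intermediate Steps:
$L = -22$ ($L = \left(6 - 4\right) + \left(1 \cdot 3 + 5\right) \left(-3\right) = \left(6 - 4\right) + \left(3 + 5\right) \left(-3\right) = 2 + 8 \left(-3\right) = 2 - 24 = -22$)
$I = -3$ ($I = 0 \cdot 2 - 3 = 0 - 3 = -3$)
$I \left(-5 + L\right)^{2} = - 3 \left(-5 - 22\right)^{2} = - 3 \left(-27\right)^{2} = \left(-3\right) 729 = -2187$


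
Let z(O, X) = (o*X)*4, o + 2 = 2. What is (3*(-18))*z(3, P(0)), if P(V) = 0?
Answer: 0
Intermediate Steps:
o = 0 (o = -2 + 2 = 0)
z(O, X) = 0 (z(O, X) = (0*X)*4 = 0*4 = 0)
(3*(-18))*z(3, P(0)) = (3*(-18))*0 = -54*0 = 0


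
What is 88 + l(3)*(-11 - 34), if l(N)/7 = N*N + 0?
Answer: -2747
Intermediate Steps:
l(N) = 7*N² (l(N) = 7*(N*N + 0) = 7*(N² + 0) = 7*N²)
88 + l(3)*(-11 - 34) = 88 + (7*3²)*(-11 - 34) = 88 + (7*9)*(-45) = 88 + 63*(-45) = 88 - 2835 = -2747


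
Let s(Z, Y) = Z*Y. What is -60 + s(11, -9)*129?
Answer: -12831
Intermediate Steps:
s(Z, Y) = Y*Z
-60 + s(11, -9)*129 = -60 - 9*11*129 = -60 - 99*129 = -60 - 12771 = -12831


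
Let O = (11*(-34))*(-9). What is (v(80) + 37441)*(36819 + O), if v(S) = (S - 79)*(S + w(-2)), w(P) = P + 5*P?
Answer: 1507299165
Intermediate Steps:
w(P) = 6*P
O = 3366 (O = -374*(-9) = 3366)
v(S) = (-79 + S)*(-12 + S) (v(S) = (S - 79)*(S + 6*(-2)) = (-79 + S)*(S - 12) = (-79 + S)*(-12 + S))
(v(80) + 37441)*(36819 + O) = ((948 + 80² - 91*80) + 37441)*(36819 + 3366) = ((948 + 6400 - 7280) + 37441)*40185 = (68 + 37441)*40185 = 37509*40185 = 1507299165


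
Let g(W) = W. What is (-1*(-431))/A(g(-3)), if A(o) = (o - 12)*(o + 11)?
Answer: -431/120 ≈ -3.5917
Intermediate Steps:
A(o) = (-12 + o)*(11 + o)
(-1*(-431))/A(g(-3)) = (-1*(-431))/(-132 + (-3)² - 1*(-3)) = 431/(-132 + 9 + 3) = 431/(-120) = 431*(-1/120) = -431/120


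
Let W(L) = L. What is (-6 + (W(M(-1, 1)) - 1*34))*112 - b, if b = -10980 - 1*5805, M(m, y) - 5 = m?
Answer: 12753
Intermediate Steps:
M(m, y) = 5 + m
b = -16785 (b = -10980 - 5805 = -16785)
(-6 + (W(M(-1, 1)) - 1*34))*112 - b = (-6 + ((5 - 1) - 1*34))*112 - 1*(-16785) = (-6 + (4 - 34))*112 + 16785 = (-6 - 30)*112 + 16785 = -36*112 + 16785 = -4032 + 16785 = 12753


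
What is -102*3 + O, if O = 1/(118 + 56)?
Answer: -53243/174 ≈ -305.99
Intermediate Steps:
O = 1/174 ≈ 0.0057471
-102*3 + O = -102*3 + 1/174 = -306 + 1/174 = -53243/174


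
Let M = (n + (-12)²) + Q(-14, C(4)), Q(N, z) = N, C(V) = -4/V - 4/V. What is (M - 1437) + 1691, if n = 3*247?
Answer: 1125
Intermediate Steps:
C(V) = -8/V
n = 741
M = 871 (M = (741 + (-12)²) - 14 = (741 + 144) - 14 = 885 - 14 = 871)
(M - 1437) + 1691 = (871 - 1437) + 1691 = -566 + 1691 = 1125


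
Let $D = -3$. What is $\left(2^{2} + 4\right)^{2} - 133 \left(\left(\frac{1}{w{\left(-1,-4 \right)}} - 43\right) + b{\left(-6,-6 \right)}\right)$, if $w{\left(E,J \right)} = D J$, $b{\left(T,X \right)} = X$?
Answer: $\frac{78839}{12} \approx 6569.9$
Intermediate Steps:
$w{\left(E,J \right)} = - 3 J$
$\left(2^{2} + 4\right)^{2} - 133 \left(\left(\frac{1}{w{\left(-1,-4 \right)}} - 43\right) + b{\left(-6,-6 \right)}\right) = \left(2^{2} + 4\right)^{2} - 133 \left(\left(\frac{1}{\left(-3\right) \left(-4\right)} - 43\right) - 6\right) = \left(4 + 4\right)^{2} - 133 \left(\left(\frac{1}{12} - 43\right) - 6\right) = 8^{2} - 133 \left(\left(\frac{1}{12} - 43\right) - 6\right) = 64 - 133 \left(- \frac{515}{12} - 6\right) = 64 - - \frac{78071}{12} = 64 + \frac{78071}{12} = \frac{78839}{12}$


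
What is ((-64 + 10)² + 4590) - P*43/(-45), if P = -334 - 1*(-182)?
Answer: 331234/45 ≈ 7360.8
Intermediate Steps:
P = -152 (P = -334 + 182 = -152)
((-64 + 10)² + 4590) - P*43/(-45) = ((-64 + 10)² + 4590) - (-152)*43/(-45) = ((-54)² + 4590) - (-152)*43*(-1/45) = (2916 + 4590) - (-152)*(-43)/45 = 7506 - 1*6536/45 = 7506 - 6536/45 = 331234/45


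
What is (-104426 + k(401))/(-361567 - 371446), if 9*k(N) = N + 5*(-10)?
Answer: 104387/733013 ≈ 0.14241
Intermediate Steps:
k(N) = -50/9 + N/9 (k(N) = (N + 5*(-10))/9 = (N - 50)/9 = (-50 + N)/9 = -50/9 + N/9)
(-104426 + k(401))/(-361567 - 371446) = (-104426 + (-50/9 + (⅑)*401))/(-361567 - 371446) = (-104426 + (-50/9 + 401/9))/(-733013) = (-104426 + 39)*(-1/733013) = -104387*(-1/733013) = 104387/733013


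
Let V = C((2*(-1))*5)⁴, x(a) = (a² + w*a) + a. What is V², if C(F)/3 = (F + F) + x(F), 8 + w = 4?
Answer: 140640861824100000000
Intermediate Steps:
w = -4 (w = -8 + 4 = -4)
x(a) = a² - 3*a (x(a) = (a² - 4*a) + a = a² - 3*a)
C(F) = 6*F + 3*F*(-3 + F) (C(F) = 3*((F + F) + F*(-3 + F)) = 3*(2*F + F*(-3 + F)) = 6*F + 3*F*(-3 + F))
V = 11859210000 (V = (3*((2*(-1))*5)*(-1 + (2*(-1))*5))⁴ = (3*(-2*5)*(-1 - 2*5))⁴ = (3*(-10)*(-1 - 10))⁴ = (3*(-10)*(-11))⁴ = 330⁴ = 11859210000)
V² = 11859210000² = 140640861824100000000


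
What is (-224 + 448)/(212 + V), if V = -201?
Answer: 224/11 ≈ 20.364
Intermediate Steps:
(-224 + 448)/(212 + V) = (-224 + 448)/(212 - 201) = 224/11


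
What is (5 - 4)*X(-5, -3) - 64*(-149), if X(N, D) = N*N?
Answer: 9561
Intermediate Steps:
X(N, D) = N**2
(5 - 4)*X(-5, -3) - 64*(-149) = (5 - 4)*(-5)**2 - 64*(-149) = 1*25 + 9536 = 25 + 9536 = 9561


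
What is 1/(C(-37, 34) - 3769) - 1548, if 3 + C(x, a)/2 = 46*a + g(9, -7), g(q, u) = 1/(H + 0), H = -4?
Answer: -2004662/1295 ≈ -1548.0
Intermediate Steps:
g(q, u) = -¼ (g(q, u) = 1/(-4 + 0) = 1/(-4) = -¼)
C(x, a) = -13/2 + 92*a (C(x, a) = -6 + 2*(46*a - ¼) = -6 + 2*(-¼ + 46*a) = -6 + (-½ + 92*a) = -13/2 + 92*a)
1/(C(-37, 34) - 3769) - 1548 = 1/((-13/2 + 92*34) - 3769) - 1548 = 1/((-13/2 + 3128) - 3769) - 1548 = 1/(6243/2 - 3769) - 1548 = 1/(-1295/2) - 1548 = -2/1295 - 1548 = -2004662/1295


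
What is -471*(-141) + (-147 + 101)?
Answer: 66365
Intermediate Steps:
-471*(-141) + (-147 + 101) = 66411 - 46 = 66365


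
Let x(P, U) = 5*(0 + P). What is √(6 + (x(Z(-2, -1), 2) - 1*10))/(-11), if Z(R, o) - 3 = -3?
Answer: -2*I/11 ≈ -0.18182*I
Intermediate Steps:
Z(R, o) = 0 (Z(R, o) = 3 - 3 = 0)
x(P, U) = 5*P
√(6 + (x(Z(-2, -1), 2) - 1*10))/(-11) = √(6 + (5*0 - 1*10))/(-11) = -√(6 + (0 - 10))/11 = -√(6 - 10)/11 = -2*I/11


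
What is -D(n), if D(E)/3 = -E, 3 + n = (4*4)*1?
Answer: 39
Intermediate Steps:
n = 13 (n = -3 + (4*4)*1 = -3 + 16*1 = -3 + 16 = 13)
D(E) = -3*E (D(E) = 3*(-E) = -3*E)
-D(n) = -(-3)*13 = -1*(-39) = 39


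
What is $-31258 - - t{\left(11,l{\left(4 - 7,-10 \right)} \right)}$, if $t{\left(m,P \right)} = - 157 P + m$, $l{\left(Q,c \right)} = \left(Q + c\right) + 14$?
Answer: $-31404$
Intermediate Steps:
$l{\left(Q,c \right)} = 14 + Q + c$
$t{\left(m,P \right)} = m - 157 P$
$-31258 - - t{\left(11,l{\left(4 - 7,-10 \right)} \right)} = -31258 - - (11 - 157 \left(14 + \left(4 - 7\right) - 10\right)) = -31258 - - (11 - 157 \left(14 - 3 - 10\right)) = -31258 - - (11 - 157) = -31258 - \left(-1\right) \left(-146\right) = -31258 - 146 = -31404$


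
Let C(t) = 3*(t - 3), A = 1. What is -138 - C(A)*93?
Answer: 420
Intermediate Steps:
C(t) = -9 + 3*t (C(t) = 3*(-3 + t) = -9 + 3*t)
-138 - C(A)*93 = -138 - (-9 + 3*1)*93 = -138 - (-9 + 3)*93 = -138 - (-6)*93 = -138 - 1*(-558) = -138 + 558 = 420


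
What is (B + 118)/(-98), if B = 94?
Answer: -106/49 ≈ -2.1633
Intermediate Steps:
(B + 118)/(-98) = (94 + 118)/(-98) = -1/98*212 = -106/49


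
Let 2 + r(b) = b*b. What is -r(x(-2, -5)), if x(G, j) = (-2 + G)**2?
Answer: -254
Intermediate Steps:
r(b) = -2 + b**2 (r(b) = -2 + b*b = -2 + b**2)
-r(x(-2, -5)) = -(-2 + ((-2 - 2)**2)**2) = -(-2 + ((-4)**2)**2) = -(-2 + 16**2) = -(-2 + 256) = -1*254 = -254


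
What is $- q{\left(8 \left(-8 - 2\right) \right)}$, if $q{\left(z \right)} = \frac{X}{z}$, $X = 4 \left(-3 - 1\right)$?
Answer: $- \frac{1}{5} \approx -0.2$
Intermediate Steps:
$X = -16$ ($X = 4 \left(-4\right) = -16$)
$q{\left(z \right)} = - \frac{16}{z}$
$- q{\left(8 \left(-8 - 2\right) \right)} = - \frac{-16}{8 \left(-8 - 2\right)} = - \frac{-16}{8 \left(-10\right)} = - \frac{-16}{-80} = - \frac{\left(-16\right) \left(-1\right)}{80} = \left(-1\right) \frac{1}{5} = - \frac{1}{5}$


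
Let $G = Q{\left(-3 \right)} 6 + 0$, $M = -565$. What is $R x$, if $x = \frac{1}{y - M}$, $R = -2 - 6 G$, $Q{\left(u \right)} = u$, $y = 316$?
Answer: $\frac{106}{881} \approx 0.12032$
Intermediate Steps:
$G = -18$ ($G = \left(-3\right) 6 + 0 = -18 + 0 = -18$)
$R = 106$ ($R = -2 - -108 = -2 + 108 = 106$)
$x = \frac{1}{881}$ ($x = \frac{1}{316 - -565} = \frac{1}{316 + 565} = \frac{1}{881} \approx 0.0011351$)
$R x = 106 \cdot \frac{1}{881} = \frac{106}{881}$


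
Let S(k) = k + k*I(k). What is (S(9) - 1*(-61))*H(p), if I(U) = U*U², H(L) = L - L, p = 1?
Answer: 0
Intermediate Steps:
H(L) = 0
I(U) = U³
S(k) = k + k⁴ (S(k) = k + k*k³ = k + k⁴)
(S(9) - 1*(-61))*H(p) = ((9 + 9⁴) - 1*(-61))*0 = ((9 + 6561) + 61)*0 = (6570 + 61)*0 = 6631*0 = 0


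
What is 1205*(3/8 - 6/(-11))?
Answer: 97605/88 ≈ 1109.1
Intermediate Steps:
1205*(3/8 - 6/(-11)) = 1205*(3*(1/8) - 6*(-1/11)) = 1205*(3/8 + 6/11) = 1205*(81/88) = 97605/88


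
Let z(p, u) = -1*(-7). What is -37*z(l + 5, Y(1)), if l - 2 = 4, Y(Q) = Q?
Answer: -259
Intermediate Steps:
l = 6 (l = 2 + 4 = 6)
z(p, u) = 7
-37*z(l + 5, Y(1)) = -37*7 = -259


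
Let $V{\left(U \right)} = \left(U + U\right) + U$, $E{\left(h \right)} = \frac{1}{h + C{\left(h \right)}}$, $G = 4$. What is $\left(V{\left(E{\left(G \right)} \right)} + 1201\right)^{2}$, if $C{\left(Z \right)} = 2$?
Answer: $\frac{5774409}{4} \approx 1.4436 \cdot 10^{6}$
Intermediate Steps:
$E{\left(h \right)} = \frac{1}{2 + h}$ ($E{\left(h \right)} = \frac{1}{h + 2} = \frac{1}{2 + h}$)
$V{\left(U \right)} = 3 U$ ($V{\left(U \right)} = 2 U + U = 3 U$)
$\left(V{\left(E{\left(G \right)} \right)} + 1201\right)^{2} = \left(\frac{3}{2 + 4} + 1201\right)^{2} = \left(\frac{3}{6} + 1201\right)^{2} = \left(3 \cdot \frac{1}{6} + 1201\right)^{2} = \left(\frac{1}{2} + 1201\right)^{2} = \left(\frac{2403}{2}\right)^{2} = \frac{5774409}{4}$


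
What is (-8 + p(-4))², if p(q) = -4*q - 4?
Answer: 16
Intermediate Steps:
p(q) = -4 - 4*q
(-8 + p(-4))² = (-8 + (-4 - 4*(-4)))² = (-8 + (-4 + 16))² = (-8 + 12)² = 4² = 16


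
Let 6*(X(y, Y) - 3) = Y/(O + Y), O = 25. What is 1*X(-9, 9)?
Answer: 207/68 ≈ 3.0441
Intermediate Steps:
X(y, Y) = 3 + Y/(6*(25 + Y)) (X(y, Y) = 3 + (Y/(25 + Y))/6 = 3 + Y/(6*(25 + Y)))
1*X(-9, 9) = 1*((450 + 19*9)/(6*(25 + 9))) = 1*((⅙)*(450 + 171)/34) = 1*((⅙)*(1/34)*621) = 1*(207/68) = 207/68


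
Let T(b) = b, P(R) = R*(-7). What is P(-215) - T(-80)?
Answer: 1585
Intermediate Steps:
P(R) = -7*R
P(-215) - T(-80) = -7*(-215) - 1*(-80) = 1505 + 80 = 1585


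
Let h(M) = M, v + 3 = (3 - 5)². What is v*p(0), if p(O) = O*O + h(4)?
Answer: 4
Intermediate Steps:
v = 1 (v = -3 + (3 - 5)² = -3 + (-2)² = -3 + 4 = 1)
p(O) = 4 + O² (p(O) = O*O + 4 = O² + 4 = 4 + O²)
v*p(0) = 1*(4 + 0²) = 1*(4 + 0) = 1*4 = 4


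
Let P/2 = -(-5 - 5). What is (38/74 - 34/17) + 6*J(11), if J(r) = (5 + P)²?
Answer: 138695/37 ≈ 3748.5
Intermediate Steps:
P = 20 (P = 2*(-(-5 - 5)) = 2*(-1*(-10)) = 2*10 = 20)
J(r) = 625 (J(r) = (5 + 20)² = 25² = 625)
(38/74 - 34/17) + 6*J(11) = (38/74 - 34/17) + 6*625 = (38*(1/74) - 34*1/17) + 3750 = (19/37 - 2) + 3750 = -55/37 + 3750 = 138695/37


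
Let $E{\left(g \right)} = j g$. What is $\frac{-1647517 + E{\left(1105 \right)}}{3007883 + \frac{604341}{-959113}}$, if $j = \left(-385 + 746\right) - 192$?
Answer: $- \frac{700522707618}{1442449541719} \approx -0.48565$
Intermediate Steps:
$j = 169$ ($j = 361 - 192 = 169$)
$E{\left(g \right)} = 169 g$
$\frac{-1647517 + E{\left(1105 \right)}}{3007883 + \frac{604341}{-959113}} = \frac{-1647517 + 169 \cdot 1105}{3007883 + \frac{604341}{-959113}} = \frac{-1647517 + 186745}{3007883 + 604341 \left(- \frac{1}{959113}\right)} = - \frac{1460772}{3007883 - \frac{604341}{959113}} = - \frac{1460772}{\frac{2884899083438}{959113}} = \left(-1460772\right) \frac{959113}{2884899083438} = - \frac{700522707618}{1442449541719}$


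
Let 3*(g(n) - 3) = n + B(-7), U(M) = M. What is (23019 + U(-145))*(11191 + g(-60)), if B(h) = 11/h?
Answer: 5367223982/21 ≈ 2.5558e+8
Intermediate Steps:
g(n) = 52/21 + n/3 (g(n) = 3 + (n + 11/(-7))/3 = 3 + (n + 11*(-⅐))/3 = 3 + (n - 11/7)/3 = 3 + (-11/7 + n)/3 = 3 + (-11/21 + n/3) = 52/21 + n/3)
(23019 + U(-145))*(11191 + g(-60)) = (23019 - 145)*(11191 + (52/21 + (⅓)*(-60))) = 22874*(11191 + (52/21 - 20)) = 22874*(11191 - 368/21) = 22874*(234643/21) = 5367223982/21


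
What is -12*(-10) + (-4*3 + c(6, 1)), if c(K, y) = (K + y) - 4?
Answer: 111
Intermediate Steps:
c(K, y) = -4 + K + y
-12*(-10) + (-4*3 + c(6, 1)) = -12*(-10) + (-4*3 + (-4 + 6 + 1)) = 120 + (-12 + 3) = 120 - 9 = 111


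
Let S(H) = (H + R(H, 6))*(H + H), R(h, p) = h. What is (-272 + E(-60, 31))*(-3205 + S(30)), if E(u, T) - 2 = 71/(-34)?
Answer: -3654145/34 ≈ -1.0747e+5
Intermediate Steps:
E(u, T) = -3/34 (E(u, T) = 2 + 71/(-34) = 2 + 71*(-1/34) = 2 - 71/34 = -3/34)
S(H) = 4*H² (S(H) = (H + H)*(H + H) = (2*H)*(2*H) = 4*H²)
(-272 + E(-60, 31))*(-3205 + S(30)) = (-272 - 3/34)*(-3205 + 4*30²) = -9251*(-3205 + 4*900)/34 = -9251*(-3205 + 3600)/34 = -9251/34*395 = -3654145/34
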